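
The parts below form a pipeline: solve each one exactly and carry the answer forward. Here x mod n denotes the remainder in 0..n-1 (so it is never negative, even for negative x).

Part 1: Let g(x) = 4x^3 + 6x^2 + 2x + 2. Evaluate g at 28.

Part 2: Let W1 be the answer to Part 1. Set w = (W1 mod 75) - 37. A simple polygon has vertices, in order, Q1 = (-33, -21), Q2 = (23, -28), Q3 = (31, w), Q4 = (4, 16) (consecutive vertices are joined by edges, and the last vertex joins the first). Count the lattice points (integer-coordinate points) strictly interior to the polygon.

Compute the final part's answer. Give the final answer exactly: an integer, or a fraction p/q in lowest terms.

1423

Part 1: 4*(28)^3 + 6*(28)^2 + 2*(28)^1 + 2 = (87808) + (4704) + (56) + (2) = 92570; answer 92570
Part 2: W1 = 92570; w = -17; cross terms: (-33*-28 - 23*-21)=1407, (23*-17 - 31*-28)=477, (31*16 - 4*-17)=564, (4*-21 - -33*16)=444; twice the area = |2892| = 2892; area = 1446; boundary points = 7 + 1 + 3 + 37 = 48; strictly interior points = area - boundary/2 + 1 = 1423; answer 1423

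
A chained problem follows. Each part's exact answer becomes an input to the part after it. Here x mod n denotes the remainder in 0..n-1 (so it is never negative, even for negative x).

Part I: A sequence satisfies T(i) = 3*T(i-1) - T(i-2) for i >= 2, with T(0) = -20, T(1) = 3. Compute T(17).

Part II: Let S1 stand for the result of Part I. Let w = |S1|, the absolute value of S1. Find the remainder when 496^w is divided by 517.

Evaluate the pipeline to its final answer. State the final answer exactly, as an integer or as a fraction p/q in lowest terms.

Part I: T(2) = 3*(3) - 1*(-20) = 29; iterating: T(2)=29, T(3)=84, T(4)=223, T(5)=585, T(6)=1532, T(7)=4011, T(8)=10501, T(9)=27492, T(10)=71975, T(11)=188433, T(12)=493324, T(13)=1291539, T(14)=3381293, T(15)=8852340, T(16)=23175727, T(17)=60674841; answer 60674841
Part II: S1 = 60674841; w = 60674841; squarings mod 517: 496^1=496, 496^2=441, 496^4=89, 496^8=166, 496^16=155, 496^32=243, 496^64=111, 496^128=430, 496^256=331, 496^512=474, 496^1024=298, 496^2048=397, 496^4096=441, 496^8192=89, 496^16384=166, 496^32768=155, 496^65536=243, 496^131072=111, 496^262144=430, 496^524288=331, 496^1048576=474, 496^2097152=298, 496^4194304=397, 496^8388608=441, 496^16777216=89, 496^33554432=166; 496^60674841 = 496^1 * 496^8 * 496^16 * 496^256 * 496^512 * 496^4096 * 496^16384 * 496^32768 * 496^65536 * 496^262144 * 496^524288 * 496^1048576 * 496^8388608 * 496^16777216 * 496^33554432 = 463 (mod 517); answer 463

463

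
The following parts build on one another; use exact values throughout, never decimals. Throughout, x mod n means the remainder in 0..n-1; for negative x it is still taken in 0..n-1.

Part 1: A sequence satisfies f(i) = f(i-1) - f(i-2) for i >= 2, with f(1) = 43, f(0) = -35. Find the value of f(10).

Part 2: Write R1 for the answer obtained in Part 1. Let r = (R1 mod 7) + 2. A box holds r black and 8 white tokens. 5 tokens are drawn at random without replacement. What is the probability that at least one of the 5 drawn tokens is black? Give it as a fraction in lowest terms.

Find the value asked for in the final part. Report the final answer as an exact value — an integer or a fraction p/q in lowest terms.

77/78

Part 1: f(2) = 1*(43) - 1*(-35) = 78; iterating: f(2)=78, f(3)=35, f(4)=-43, f(5)=-78, f(6)=-35, f(7)=43, f(8)=78, f(9)=35, f(10)=-43; answer -43
Part 2: R1 = -43; r = 8; total draws C(16,5) = 4368; complement C(8,5) = 56; favorable 4368 - 56 = 4312; P = 77/78; answer 77/78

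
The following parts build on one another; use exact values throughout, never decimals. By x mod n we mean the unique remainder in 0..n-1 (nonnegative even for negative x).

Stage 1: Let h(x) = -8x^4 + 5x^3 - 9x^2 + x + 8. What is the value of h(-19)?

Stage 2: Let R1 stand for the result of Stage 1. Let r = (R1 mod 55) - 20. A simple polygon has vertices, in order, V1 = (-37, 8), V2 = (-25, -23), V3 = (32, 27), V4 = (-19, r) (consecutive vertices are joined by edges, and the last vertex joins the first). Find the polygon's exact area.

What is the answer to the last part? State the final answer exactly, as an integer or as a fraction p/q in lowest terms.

1611/2

Stage 1: -8*(-19)^4 + 5*(-19)^3 - 9*(-19)^2 + 1*(-19)^1 + 8 = (-1042568) + (-34295) + (-3249) + (-19) + (8) = -1080123; answer -1080123
Stage 2: R1 = -1080123; r = 2; cross terms: (-37*-23 - -25*8)=1051, (-25*27 - 32*-23)=61, (32*2 - -19*27)=577, (-19*8 - -37*2)=-78; twice the area = |1611| = 1611; area = 1611/2; answer 1611/2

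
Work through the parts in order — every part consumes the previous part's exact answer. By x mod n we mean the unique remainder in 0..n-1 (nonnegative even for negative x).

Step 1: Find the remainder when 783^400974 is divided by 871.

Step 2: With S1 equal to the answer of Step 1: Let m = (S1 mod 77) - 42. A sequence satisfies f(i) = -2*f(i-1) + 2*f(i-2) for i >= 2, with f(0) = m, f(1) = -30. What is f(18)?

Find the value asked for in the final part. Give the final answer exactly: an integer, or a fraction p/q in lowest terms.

Step 1: squarings mod 871: 783^1=783, 783^2=776, 783^4=315, 783^8=802, 783^16=406, 783^32=217, 783^64=55, 783^128=412, 783^256=770, 783^512=620, 783^1024=289, 783^2048=776, 783^4096=315, 783^8192=802, 783^16384=406, 783^32768=217, 783^65536=55, 783^131072=412, 783^262144=770; 783^400974 = 783^2 * 783^4 * 783^8 * 783^64 * 783^512 * 783^1024 * 783^2048 * 783^4096 * 783^131072 * 783^262144 = 729 (mod 871); answer 729
Step 2: S1 = 729; m = -6; f(2) = -2*(-30) + 2*(-6) = 48; iterating: f(2)=48, f(3)=-156, f(4)=408, f(5)=-1128, f(6)=3072, f(7)=-8400, f(8)=22944, f(9)=-62688, f(10)=171264, f(11)=-467904, f(12)=1278336, f(13)=-3492480, f(14)=9541632, f(15)=-26068224, f(16)=71219712, f(17)=-194575872, f(18)=531591168; answer 531591168

531591168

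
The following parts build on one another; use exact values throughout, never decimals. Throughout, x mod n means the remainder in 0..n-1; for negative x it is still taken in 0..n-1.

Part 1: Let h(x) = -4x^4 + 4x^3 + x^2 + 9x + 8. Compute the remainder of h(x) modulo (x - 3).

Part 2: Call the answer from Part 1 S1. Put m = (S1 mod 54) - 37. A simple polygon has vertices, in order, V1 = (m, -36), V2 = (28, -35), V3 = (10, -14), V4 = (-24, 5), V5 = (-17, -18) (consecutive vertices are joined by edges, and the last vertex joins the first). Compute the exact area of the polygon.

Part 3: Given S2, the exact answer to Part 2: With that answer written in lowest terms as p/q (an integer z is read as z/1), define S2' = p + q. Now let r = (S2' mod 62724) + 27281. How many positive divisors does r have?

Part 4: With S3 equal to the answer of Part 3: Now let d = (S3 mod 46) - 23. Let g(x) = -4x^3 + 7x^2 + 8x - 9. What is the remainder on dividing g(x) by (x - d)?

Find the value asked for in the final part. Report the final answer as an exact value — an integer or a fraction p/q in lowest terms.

29802

Part 1: remainder = value at the root: -4*(3)^4 + 4*(3)^3 + 1*(3)^2 + 9*(3)^1 + 8 = (-324) + (108) + (9) + (27) + (8) = -172; answer -172
Part 2: S1 = -172; m = 7; cross terms: (7*-35 - 28*-36)=763, (28*-14 - 10*-35)=-42, (10*5 - -24*-14)=-286, (-24*-18 - -17*5)=517, (-17*-36 - 7*-18)=738; twice the area = |1690| = 1690; area = 845; answer 845
Part 3: S2 = 845; threaded value p + q = 846; r = 28127; 28127 = 11 * 2557; number of divisors = (1+1) * (1+1) = 4; answer 4
Part 4: S3 = 4; d = -19; remainder = value at the root: -4*(-19)^3 + 7*(-19)^2 + 8*(-19)^1 - 9 = (27436) + (2527) + (-152) + (-9) = 29802; answer 29802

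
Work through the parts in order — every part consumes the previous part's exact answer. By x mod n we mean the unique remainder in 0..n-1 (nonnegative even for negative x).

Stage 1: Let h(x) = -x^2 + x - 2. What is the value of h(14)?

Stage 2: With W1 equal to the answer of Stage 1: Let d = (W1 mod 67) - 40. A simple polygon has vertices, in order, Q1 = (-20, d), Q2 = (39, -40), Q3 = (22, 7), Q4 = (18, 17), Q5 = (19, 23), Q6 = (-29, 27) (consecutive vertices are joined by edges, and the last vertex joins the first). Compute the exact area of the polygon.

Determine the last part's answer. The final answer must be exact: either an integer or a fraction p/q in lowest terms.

2788

Stage 1: -1*(14)^2 + 1*(14)^1 - 2 = (-196) + (14) + (-2) = -184; answer -184
Stage 2: W1 = -184; d = -23; cross terms: (-20*-40 - 39*-23)=1697, (39*7 - 22*-40)=1153, (22*17 - 18*7)=248, (18*23 - 19*17)=91, (19*27 - -29*23)=1180, (-29*-23 - -20*27)=1207; twice the area = |5576| = 5576; area = 2788; answer 2788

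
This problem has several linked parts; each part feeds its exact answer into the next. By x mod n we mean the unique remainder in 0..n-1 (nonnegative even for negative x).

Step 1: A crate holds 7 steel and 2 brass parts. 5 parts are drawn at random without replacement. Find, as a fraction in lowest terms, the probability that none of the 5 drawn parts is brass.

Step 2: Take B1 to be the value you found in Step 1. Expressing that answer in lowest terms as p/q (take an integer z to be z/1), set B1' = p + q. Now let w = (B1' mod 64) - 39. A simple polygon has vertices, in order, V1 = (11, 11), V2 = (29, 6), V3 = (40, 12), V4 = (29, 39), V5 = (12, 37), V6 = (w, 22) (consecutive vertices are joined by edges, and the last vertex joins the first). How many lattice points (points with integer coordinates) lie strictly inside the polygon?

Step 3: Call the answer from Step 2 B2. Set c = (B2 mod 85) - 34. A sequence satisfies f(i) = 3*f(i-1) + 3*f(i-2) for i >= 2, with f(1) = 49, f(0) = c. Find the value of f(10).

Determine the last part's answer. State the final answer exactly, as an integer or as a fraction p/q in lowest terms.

10480833

Step 1: total draws C(9,5) = 126; favorable C(7,5) = 21; P = 1/6; answer 1/6
Step 2: B1 = 1/6; threaded value p + q = 7; w = -32; cross terms: (11*6 - 29*11)=-253, (29*12 - 40*6)=108, (40*39 - 29*12)=1212, (29*37 - 12*39)=605, (12*22 - -32*37)=1448, (-32*11 - 11*22)=-594; twice the area = |2526| = 2526; area = 1263; boundary points = 1 + 1 + 1 + 1 + 1 + 1 = 6; strictly interior points = area - boundary/2 + 1 = 1261; answer 1261
Step 3: B2 = 1261; c = 37; f(2) = 3*(49) + 3*(37) = 258; iterating: f(2)=258, f(3)=921, f(4)=3537, f(5)=13374, f(6)=50733, f(7)=192321, f(8)=729162, f(9)=2764449, f(10)=10480833; answer 10480833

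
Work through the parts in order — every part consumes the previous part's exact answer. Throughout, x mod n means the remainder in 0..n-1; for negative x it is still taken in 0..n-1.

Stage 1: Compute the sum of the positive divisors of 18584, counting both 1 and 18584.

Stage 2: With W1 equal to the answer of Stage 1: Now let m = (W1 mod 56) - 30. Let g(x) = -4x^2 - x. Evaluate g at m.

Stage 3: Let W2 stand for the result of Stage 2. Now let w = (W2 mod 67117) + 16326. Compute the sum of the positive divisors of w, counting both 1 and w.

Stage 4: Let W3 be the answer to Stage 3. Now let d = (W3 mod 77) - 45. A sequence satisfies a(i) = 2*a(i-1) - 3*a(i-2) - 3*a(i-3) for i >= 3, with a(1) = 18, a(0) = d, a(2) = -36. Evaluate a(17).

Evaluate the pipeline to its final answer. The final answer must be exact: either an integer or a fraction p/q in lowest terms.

472941

Stage 1: 18584 = 2^3 * 23 * 101; sigma = (1 + 2 + 4 + 8) * (1 + 23) * (1 + 101) = 15 * 24 * 102 = 36720; answer 36720
Stage 2: W1 = 36720; m = 10; -4*(10)^2 - 1*(10)^1 = (-400) + (-10) = -410; answer -410
Stage 3: W2 = -410; w = 83033; 83033 = 43 * 1931; sigma = (1 + 43) * (1 + 1931) = 44 * 1932 = 85008; answer 85008
Stage 4: W3 = 85008; d = -45; a(3) = 2*(-36) - 3*(18) - 3*(-45) = 9; iterating: a(3)=9, a(4)=72, a(5)=225, a(6)=207, a(7)=-477, a(8)=-2250, a(9)=-3690, a(10)=801, a(11)=19422, a(12)=47511, a(13)=34353, a(14)=-132093, a(15)=-509778, a(16)=-726336, a(17)=472941; answer 472941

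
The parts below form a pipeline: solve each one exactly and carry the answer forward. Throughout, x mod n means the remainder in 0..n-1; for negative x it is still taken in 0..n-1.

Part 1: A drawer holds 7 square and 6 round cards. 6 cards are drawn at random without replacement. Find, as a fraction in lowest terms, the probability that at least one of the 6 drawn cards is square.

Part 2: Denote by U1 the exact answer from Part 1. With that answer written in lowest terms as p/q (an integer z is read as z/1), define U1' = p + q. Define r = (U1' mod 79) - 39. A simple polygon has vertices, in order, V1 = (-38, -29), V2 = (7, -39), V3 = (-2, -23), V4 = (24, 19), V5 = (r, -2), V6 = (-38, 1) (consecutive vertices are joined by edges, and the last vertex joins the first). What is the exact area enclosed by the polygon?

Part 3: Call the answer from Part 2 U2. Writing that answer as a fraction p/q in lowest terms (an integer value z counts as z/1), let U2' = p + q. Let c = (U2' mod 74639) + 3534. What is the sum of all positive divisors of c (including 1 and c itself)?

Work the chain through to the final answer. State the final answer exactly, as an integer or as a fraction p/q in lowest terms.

Part 1: total draws C(13,6) = 1716; complement C(6,6) = 1; favorable 1716 - 1 = 1715; P = 1715/1716; answer 1715/1716
Part 2: U1 = 1715/1716; threaded value p + q = 3431; r = -5; cross terms: (-38*-39 - 7*-29)=1685, (7*-23 - -2*-39)=-239, (-2*19 - 24*-23)=514, (24*-2 - -5*19)=47, (-5*1 - -38*-2)=-81, (-38*-29 - -38*1)=1140; twice the area = |3066| = 3066; area = 1533; answer 1533
Part 3: U2 = 1533; threaded value p + q = 1534; c = 5068; 5068 = 2^2 * 7 * 181; sigma = (1 + 2 + 4) * (1 + 7) * (1 + 181) = 7 * 8 * 182 = 10192; answer 10192

10192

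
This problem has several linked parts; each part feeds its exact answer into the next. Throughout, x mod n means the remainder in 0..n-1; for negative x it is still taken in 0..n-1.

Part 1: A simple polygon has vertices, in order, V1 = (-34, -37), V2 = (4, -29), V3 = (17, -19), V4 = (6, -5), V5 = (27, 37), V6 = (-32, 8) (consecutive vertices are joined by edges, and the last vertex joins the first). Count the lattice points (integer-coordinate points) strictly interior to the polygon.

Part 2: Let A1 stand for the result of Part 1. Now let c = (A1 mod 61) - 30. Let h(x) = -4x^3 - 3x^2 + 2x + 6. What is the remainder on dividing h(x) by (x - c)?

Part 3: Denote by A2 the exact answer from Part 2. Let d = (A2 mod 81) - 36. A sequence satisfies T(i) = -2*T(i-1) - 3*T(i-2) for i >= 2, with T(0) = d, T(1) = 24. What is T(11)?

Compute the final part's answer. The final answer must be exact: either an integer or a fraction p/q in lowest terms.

Part 1: cross terms: (-34*-29 - 4*-37)=1134, (4*-19 - 17*-29)=417, (17*-5 - 6*-19)=29, (6*37 - 27*-5)=357, (27*8 - -32*37)=1400, (-32*-37 - -34*8)=1456; twice the area = |4793| = 4793; area = 4793/2; boundary points = 2 + 1 + 1 + 21 + 1 + 1 = 27; strictly interior points = area - boundary/2 + 1 = 2384; answer 2384
Part 2: A1 = 2384; c = -25; remainder = value at the root: -4*(-25)^3 - 3*(-25)^2 + 2*(-25)^1 + 6 = (62500) + (-1875) + (-50) + (6) = 60581; answer 60581
Part 3: A2 = 60581; d = 38; T(2) = -2*(24) - 3*(38) = -162; iterating: T(2)=-162, T(3)=252, T(4)=-18, T(5)=-720, T(6)=1494, T(7)=-828, T(8)=-2826, T(9)=8136, T(10)=-7794, T(11)=-8820; answer -8820

-8820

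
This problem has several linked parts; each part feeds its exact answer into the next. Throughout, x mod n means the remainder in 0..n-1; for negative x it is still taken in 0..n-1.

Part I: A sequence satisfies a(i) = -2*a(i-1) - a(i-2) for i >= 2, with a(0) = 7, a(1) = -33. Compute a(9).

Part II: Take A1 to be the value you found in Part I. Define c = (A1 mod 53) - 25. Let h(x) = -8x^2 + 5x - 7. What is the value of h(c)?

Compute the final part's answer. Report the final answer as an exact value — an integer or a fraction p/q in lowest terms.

Part I: a(2) = -2*(-33) - 1*(7) = 59; iterating: a(2)=59, a(3)=-85, a(4)=111, a(5)=-137, a(6)=163, a(7)=-189, a(8)=215, a(9)=-241; answer -241
Part II: A1 = -241; c = -1; -8*(-1)^2 + 5*(-1)^1 - 7 = (-8) + (-5) + (-7) = -20; answer -20

-20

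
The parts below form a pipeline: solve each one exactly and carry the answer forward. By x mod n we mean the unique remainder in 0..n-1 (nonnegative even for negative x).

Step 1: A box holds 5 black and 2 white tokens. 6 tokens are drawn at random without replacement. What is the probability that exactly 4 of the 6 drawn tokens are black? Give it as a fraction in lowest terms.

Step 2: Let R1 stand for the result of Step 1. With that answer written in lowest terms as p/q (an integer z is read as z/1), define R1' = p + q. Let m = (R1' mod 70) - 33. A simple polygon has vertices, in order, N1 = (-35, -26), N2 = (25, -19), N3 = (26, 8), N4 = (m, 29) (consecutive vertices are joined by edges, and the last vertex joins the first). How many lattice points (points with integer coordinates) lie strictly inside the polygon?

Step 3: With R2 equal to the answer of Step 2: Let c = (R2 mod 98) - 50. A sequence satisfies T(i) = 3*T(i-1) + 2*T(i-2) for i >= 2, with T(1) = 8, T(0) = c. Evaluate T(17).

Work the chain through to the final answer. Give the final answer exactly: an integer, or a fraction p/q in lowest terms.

Step 1: total draws C(7,6) = 7; favorable C(5,4)*C(2,2) = 5; P = 5/7; answer 5/7
Step 2: R1 = 5/7; threaded value p + q = 12; m = -21; cross terms: (-35*-19 - 25*-26)=1315, (25*8 - 26*-19)=694, (26*29 - -21*8)=922, (-21*-26 - -35*29)=1561; twice the area = |4492| = 4492; area = 2246; boundary points = 1 + 1 + 1 + 1 = 4; strictly interior points = area - boundary/2 + 1 = 2245; answer 2245
Step 3: R2 = 2245; c = 39; T(2) = 3*(8) + 2*(39) = 102; iterating: T(2)=102, T(3)=322, T(4)=1170, T(5)=4154, T(6)=14802, T(7)=52714, T(8)=187746, T(9)=668666, T(10)=2381490, T(11)=8481802, T(12)=30208386, T(13)=107588762, T(14)=383183058, T(15)=1364726698, T(16)=4860546210, T(17)=17311092026; answer 17311092026

17311092026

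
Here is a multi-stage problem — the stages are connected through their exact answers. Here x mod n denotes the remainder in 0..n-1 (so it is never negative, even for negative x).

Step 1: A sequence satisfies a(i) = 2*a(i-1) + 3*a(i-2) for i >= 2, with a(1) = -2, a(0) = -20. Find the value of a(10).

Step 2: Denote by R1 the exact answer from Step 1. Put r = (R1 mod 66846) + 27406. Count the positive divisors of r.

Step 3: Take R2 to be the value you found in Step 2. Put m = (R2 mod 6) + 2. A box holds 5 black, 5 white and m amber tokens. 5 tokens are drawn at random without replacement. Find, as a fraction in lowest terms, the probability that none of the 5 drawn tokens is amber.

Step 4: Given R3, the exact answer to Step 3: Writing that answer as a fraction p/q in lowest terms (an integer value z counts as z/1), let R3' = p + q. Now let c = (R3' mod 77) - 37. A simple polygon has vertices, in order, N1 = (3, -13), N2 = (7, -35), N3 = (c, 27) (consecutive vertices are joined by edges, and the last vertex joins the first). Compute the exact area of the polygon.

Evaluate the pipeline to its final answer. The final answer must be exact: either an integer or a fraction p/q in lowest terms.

41

Step 1: a(2) = 2*(-2) + 3*(-20) = -64; iterating: a(2)=-64, a(3)=-134, a(4)=-460, a(5)=-1322, a(6)=-4024, a(7)=-12014, a(8)=-36100, a(9)=-108242, a(10)=-324784; answer -324784
Step 2: R1 = -324784; r = 36852; 36852 = 2^2 * 3 * 37 * 83; number of divisors = (2+1) * (1+1) * (1+1) * (1+1) = 24; answer 24
Step 3: R2 = 24; m = 2; total draws C(12,5) = 792; favorable C(10,5) = 252; P = 7/22; answer 7/22
Step 4: R3 = 7/22; threaded value p + q = 29; c = -8; cross terms: (3*-35 - 7*-13)=-14, (7*27 - -8*-35)=-91, (-8*-13 - 3*27)=23; twice the area = |-82| = 82; area = 41; answer 41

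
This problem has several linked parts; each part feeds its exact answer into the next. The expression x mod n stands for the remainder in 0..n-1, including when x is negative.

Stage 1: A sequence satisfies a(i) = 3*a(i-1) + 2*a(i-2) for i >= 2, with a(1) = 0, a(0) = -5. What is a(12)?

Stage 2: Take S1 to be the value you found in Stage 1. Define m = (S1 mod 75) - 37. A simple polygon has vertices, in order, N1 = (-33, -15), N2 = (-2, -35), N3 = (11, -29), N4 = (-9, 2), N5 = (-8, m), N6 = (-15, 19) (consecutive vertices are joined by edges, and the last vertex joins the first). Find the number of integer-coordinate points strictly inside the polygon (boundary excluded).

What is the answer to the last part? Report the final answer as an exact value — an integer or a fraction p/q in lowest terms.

1074

Stage 1: a(2) = 3*(0) + 2*(-5) = -10; iterating: a(2)=-10, a(3)=-30, a(4)=-110, a(5)=-390, a(6)=-1390, a(7)=-4950, a(8)=-17630, a(9)=-62790, a(10)=-223630, a(11)=-796470, a(12)=-2836670; answer -2836670
Stage 2: S1 = -2836670; m = 18; cross terms: (-33*-35 - -2*-15)=1125, (-2*-29 - 11*-35)=443, (11*2 - -9*-29)=-239, (-9*18 - -8*2)=-146, (-8*19 - -15*18)=118, (-15*-15 - -33*19)=852; twice the area = |2153| = 2153; area = 2153/2; boundary points = 1 + 1 + 1 + 1 + 1 + 2 = 7; strictly interior points = area - boundary/2 + 1 = 1074; answer 1074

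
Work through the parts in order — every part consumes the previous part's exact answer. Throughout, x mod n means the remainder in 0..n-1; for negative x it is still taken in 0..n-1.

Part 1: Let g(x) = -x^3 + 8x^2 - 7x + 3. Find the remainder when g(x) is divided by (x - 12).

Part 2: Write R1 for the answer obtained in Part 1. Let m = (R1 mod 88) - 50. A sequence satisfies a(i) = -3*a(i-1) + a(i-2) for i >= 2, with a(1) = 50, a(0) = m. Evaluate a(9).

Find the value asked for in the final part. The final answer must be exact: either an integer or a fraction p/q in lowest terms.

660281

Part 1: remainder = value at the root: -1*(12)^3 + 8*(12)^2 - 7*(12)^1 + 3 = (-1728) + (1152) + (-84) + (3) = -657; answer -657
Part 2: R1 = -657; m = -3; a(2) = -3*(50) + 1*(-3) = -153; iterating: a(2)=-153, a(3)=509, a(4)=-1680, a(5)=5549, a(6)=-18327, a(7)=60530, a(8)=-199917, a(9)=660281; answer 660281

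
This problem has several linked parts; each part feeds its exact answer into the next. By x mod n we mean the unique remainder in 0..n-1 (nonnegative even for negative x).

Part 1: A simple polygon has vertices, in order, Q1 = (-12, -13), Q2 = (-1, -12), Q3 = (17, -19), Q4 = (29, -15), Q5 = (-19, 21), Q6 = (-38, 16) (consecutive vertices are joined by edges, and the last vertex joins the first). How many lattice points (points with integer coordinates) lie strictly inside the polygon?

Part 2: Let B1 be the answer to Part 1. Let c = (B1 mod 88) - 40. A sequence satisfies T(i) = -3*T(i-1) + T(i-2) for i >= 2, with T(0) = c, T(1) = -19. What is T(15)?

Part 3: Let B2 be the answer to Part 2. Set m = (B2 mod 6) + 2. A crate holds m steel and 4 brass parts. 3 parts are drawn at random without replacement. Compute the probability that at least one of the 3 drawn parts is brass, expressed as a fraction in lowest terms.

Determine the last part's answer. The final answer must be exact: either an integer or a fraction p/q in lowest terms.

13/14

Part 1: cross terms: (-12*-12 - -1*-13)=131, (-1*-19 - 17*-12)=223, (17*-15 - 29*-19)=296, (29*21 - -19*-15)=324, (-19*16 - -38*21)=494, (-38*-13 - -12*16)=686; twice the area = |2154| = 2154; area = 1077; boundary points = 1 + 1 + 4 + 12 + 1 + 1 = 20; strictly interior points = area - boundary/2 + 1 = 1068; answer 1068
Part 2: B1 = 1068; c = -28; T(2) = -3*(-19) + 1*(-28) = 29; iterating: T(2)=29, T(3)=-106, T(4)=347, T(5)=-1147, T(6)=3788, T(7)=-12511, T(8)=41321, T(9)=-136474, T(10)=450743, T(11)=-1488703, T(12)=4916852, T(13)=-16239259, T(14)=53634629, T(15)=-177143146; answer -177143146
Part 3: B2 = -177143146; m = 4; total draws C(8,3) = 56; complement C(4,3) = 4; favorable 56 - 4 = 52; P = 13/14; answer 13/14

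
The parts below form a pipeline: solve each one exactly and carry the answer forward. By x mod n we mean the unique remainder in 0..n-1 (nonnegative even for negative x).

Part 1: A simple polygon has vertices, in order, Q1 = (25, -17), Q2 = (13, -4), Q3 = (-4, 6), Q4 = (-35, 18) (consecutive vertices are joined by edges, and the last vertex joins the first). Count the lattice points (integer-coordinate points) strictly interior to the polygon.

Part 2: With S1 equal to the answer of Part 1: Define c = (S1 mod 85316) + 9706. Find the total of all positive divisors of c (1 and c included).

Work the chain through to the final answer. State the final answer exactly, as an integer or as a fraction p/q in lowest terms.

Part 1: cross terms: (25*-4 - 13*-17)=121, (13*6 - -4*-4)=62, (-4*18 - -35*6)=138, (-35*-17 - 25*18)=145; twice the area = |466| = 466; area = 233; boundary points = 1 + 1 + 1 + 5 = 8; strictly interior points = area - boundary/2 + 1 = 230; answer 230
Part 2: S1 = 230; c = 9936; 9936 = 2^4 * 3^3 * 23; sigma = (1 + 2 + 4 + 8 + 16) * (1 + 3 + 9 + 27) * (1 + 23) = 31 * 40 * 24 = 29760; answer 29760

29760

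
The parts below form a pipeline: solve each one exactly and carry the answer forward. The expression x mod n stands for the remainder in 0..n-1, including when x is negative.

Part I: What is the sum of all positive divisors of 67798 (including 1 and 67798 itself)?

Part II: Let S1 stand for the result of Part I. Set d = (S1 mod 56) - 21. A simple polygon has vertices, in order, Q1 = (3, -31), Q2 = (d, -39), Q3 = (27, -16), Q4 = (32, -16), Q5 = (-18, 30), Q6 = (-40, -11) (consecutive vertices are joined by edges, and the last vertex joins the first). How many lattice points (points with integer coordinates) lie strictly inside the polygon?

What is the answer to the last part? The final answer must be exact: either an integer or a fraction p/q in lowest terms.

Part I: 67798 = 2 * 109 * 311; sigma = (1 + 2) * (1 + 109) * (1 + 311) = 3 * 110 * 312 = 102960; answer 102960
Part II: S1 = 102960; d = 11; cross terms: (3*-39 - 11*-31)=224, (11*-16 - 27*-39)=877, (27*-16 - 32*-16)=80, (32*30 - -18*-16)=672, (-18*-11 - -40*30)=1398, (-40*-31 - 3*-11)=1273; twice the area = |4524| = 4524; area = 2262; boundary points = 8 + 1 + 5 + 2 + 1 + 1 = 18; strictly interior points = area - boundary/2 + 1 = 2254; answer 2254

2254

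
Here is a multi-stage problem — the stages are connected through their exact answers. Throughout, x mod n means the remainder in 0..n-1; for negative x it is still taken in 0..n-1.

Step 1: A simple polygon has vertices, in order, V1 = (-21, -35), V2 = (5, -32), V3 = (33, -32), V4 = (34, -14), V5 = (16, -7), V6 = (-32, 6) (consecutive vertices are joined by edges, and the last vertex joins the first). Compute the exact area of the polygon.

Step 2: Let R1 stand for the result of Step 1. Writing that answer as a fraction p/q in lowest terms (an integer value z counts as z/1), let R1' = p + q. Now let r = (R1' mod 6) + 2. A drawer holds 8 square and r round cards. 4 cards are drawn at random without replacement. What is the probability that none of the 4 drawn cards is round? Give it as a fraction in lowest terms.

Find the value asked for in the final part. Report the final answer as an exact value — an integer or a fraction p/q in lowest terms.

7/33

Step 1: cross terms: (-21*-32 - 5*-35)=847, (5*-32 - 33*-32)=896, (33*-14 - 34*-32)=626, (34*-7 - 16*-14)=-14, (16*6 - -32*-7)=-128, (-32*-35 - -21*6)=1246; twice the area = |3473| = 3473; area = 3473/2; answer 3473/2
Step 2: R1 = 3473/2; threaded value p + q = 3475; r = 3; total draws C(11,4) = 330; favorable C(8,4) = 70; P = 7/33; answer 7/33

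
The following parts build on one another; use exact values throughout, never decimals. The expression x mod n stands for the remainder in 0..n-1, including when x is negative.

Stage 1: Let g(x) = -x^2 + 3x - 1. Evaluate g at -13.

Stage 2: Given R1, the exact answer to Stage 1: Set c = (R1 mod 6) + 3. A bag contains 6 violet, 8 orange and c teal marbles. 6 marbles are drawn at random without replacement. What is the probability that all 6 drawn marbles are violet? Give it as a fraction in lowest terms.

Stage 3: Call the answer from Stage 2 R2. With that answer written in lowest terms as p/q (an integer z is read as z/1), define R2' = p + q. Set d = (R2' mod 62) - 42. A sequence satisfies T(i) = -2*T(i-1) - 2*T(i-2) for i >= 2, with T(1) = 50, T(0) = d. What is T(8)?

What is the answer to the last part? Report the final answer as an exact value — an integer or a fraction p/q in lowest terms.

Stage 1: -1*(-13)^2 + 3*(-13)^1 - 1 = (-169) + (-39) + (-1) = -209; answer -209
Stage 2: R1 = -209; c = 4; total draws C(18,6) = 18564; favorable C(6,6) = 1; P = 1/18564; answer 1/18564
Stage 3: R2 = 1/18564; threaded value p + q = 18565; d = -15; T(2) = -2*(50) - 2*(-15) = -70; iterating: T(2)=-70, T(3)=40, T(4)=60, T(5)=-200, T(6)=280, T(7)=-160, T(8)=-240; answer -240

-240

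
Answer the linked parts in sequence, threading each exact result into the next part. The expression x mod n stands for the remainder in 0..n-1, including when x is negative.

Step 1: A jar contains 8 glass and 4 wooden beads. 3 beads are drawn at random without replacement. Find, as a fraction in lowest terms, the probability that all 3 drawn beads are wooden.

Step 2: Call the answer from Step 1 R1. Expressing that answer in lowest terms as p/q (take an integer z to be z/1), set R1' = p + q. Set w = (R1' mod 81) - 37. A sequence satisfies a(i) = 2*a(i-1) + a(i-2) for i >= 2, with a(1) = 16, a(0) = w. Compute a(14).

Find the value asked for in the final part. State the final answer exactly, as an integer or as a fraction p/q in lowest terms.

Step 1: total draws C(12,3) = 220; favorable C(4,3) = 4; P = 1/55; answer 1/55
Step 2: R1 = 1/55; threaded value p + q = 56; w = 19; a(2) = 2*(16) + 1*(19) = 51; iterating: a(2)=51, a(3)=118, a(4)=287, a(5)=692, a(6)=1671, a(7)=4034, a(8)=9739, a(9)=23512, a(10)=56763, a(11)=137038, a(12)=330839, a(13)=798716, a(14)=1928271; answer 1928271

1928271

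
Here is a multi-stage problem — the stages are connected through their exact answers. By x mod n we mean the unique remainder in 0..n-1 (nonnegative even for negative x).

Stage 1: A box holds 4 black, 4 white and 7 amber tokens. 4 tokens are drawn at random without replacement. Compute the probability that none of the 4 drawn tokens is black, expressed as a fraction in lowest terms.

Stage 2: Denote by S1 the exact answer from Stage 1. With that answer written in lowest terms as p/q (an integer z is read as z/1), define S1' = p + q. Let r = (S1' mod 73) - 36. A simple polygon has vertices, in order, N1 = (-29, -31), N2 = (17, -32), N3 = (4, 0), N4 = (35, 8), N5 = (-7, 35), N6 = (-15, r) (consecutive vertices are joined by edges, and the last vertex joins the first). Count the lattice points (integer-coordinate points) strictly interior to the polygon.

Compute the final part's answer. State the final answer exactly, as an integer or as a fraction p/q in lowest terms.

1981

Stage 1: total draws C(15,4) = 1365; favorable C(11,4) = 330; P = 22/91; answer 22/91
Stage 2: S1 = 22/91; threaded value p + q = 113; r = 4; cross terms: (-29*-32 - 17*-31)=1455, (17*0 - 4*-32)=128, (4*8 - 35*0)=32, (35*35 - -7*8)=1281, (-7*4 - -15*35)=497, (-15*-31 - -29*4)=581; twice the area = |3974| = 3974; area = 1987; boundary points = 1 + 1 + 1 + 3 + 1 + 7 = 14; strictly interior points = area - boundary/2 + 1 = 1981; answer 1981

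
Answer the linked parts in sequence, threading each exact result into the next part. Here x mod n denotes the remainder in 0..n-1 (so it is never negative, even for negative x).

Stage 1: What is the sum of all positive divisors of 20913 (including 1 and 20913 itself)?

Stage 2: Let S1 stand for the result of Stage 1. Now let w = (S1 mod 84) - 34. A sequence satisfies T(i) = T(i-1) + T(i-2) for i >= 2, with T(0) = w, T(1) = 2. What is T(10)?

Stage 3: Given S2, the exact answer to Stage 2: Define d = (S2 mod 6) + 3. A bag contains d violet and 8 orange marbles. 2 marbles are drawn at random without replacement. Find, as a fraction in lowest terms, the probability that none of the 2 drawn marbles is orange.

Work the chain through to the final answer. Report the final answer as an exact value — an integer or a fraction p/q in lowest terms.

Stage 1: 20913 = 3 * 6971; sigma = (1 + 3) * (1 + 6971) = 4 * 6972 = 27888; answer 27888
Stage 2: S1 = 27888; w = -34; T(2) = 1*(2) + 1*(-34) = -32; iterating: T(2)=-32, T(3)=-30, T(4)=-62, T(5)=-92, T(6)=-154, T(7)=-246, T(8)=-400, T(9)=-646, T(10)=-1046; answer -1046
Stage 3: S2 = -1046; d = 7; total draws C(15,2) = 105; favorable C(7,2) = 21; P = 1/5; answer 1/5

1/5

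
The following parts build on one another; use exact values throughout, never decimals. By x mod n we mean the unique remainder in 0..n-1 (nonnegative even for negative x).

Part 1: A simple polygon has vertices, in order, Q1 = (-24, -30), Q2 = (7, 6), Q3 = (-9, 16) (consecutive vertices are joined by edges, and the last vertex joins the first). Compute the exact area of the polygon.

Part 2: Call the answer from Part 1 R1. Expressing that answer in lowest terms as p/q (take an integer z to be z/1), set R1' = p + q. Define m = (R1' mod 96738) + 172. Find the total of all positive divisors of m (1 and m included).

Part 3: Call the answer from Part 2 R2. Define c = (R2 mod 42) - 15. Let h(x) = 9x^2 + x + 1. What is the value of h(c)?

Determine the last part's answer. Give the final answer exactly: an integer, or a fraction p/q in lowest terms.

79

Part 1: cross terms: (-24*6 - 7*-30)=66, (7*16 - -9*6)=166, (-9*-30 - -24*16)=654; twice the area = |886| = 886; area = 443; answer 443
Part 2: R1 = 443; threaded value p + q = 444; m = 616; 616 = 2^3 * 7 * 11; sigma = (1 + 2 + 4 + 8) * (1 + 7) * (1 + 11) = 15 * 8 * 12 = 1440; answer 1440
Part 3: R2 = 1440; c = -3; 9*(-3)^2 + 1*(-3)^1 + 1 = (81) + (-3) + (1) = 79; answer 79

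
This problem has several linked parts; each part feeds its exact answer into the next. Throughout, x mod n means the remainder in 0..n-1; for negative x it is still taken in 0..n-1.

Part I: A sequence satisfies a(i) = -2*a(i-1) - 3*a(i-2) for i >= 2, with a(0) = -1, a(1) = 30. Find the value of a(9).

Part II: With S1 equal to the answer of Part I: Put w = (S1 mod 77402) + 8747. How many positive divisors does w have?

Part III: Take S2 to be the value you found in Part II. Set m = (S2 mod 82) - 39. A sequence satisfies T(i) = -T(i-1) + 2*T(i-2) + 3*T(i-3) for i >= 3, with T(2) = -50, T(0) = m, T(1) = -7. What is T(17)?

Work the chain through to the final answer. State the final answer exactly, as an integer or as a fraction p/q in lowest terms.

Part I: a(2) = -2*(30) - 3*(-1) = -57; iterating: a(2)=-57, a(3)=24, a(4)=123, a(5)=-318, a(6)=267, a(7)=420, a(8)=-1641, a(9)=2022; answer 2022
Part II: S1 = 2022; w = 10769; 10769 = 11^2 * 89; number of divisors = (2+1) * (1+1) = 6; answer 6
Part III: S2 = 6; m = -33; T(3) = -1*(-50) + 2*(-7) + 3*(-33) = -63; iterating: T(3)=-63, T(4)=-58, T(5)=-218, T(6)=-87, T(7)=-523, T(8)=-305, T(9)=-1002, T(10)=-1177, T(11)=-1742, T(12)=-3618, T(13)=-3397, T(14)=-9065, T(15)=-8583, T(16)=-19738, T(17)=-24623; answer -24623

-24623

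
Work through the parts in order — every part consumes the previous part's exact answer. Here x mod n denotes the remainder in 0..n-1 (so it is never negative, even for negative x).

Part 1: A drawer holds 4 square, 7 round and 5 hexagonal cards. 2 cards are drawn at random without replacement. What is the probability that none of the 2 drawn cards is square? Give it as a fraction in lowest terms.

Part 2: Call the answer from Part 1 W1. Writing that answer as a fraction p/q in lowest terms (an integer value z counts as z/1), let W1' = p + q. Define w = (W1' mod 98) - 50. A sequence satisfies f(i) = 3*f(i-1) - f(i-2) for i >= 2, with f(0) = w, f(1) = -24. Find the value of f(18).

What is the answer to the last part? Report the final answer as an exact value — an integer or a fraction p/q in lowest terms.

-249973595

Part 1: total draws C(16,2) = 120; favorable C(12,2) = 66; P = 11/20; answer 11/20
Part 2: W1 = 11/20; threaded value p + q = 31; w = -19; f(2) = 3*(-24) - 1*(-19) = -53; iterating: f(2)=-53, f(3)=-135, f(4)=-352, f(5)=-921, f(6)=-2411, f(7)=-6312, f(8)=-16525, f(9)=-43263, f(10)=-113264, f(11)=-296529, f(12)=-776323, f(13)=-2032440, f(14)=-5320997, f(15)=-13930551, f(16)=-36470656, f(17)=-95481417, f(18)=-249973595; answer -249973595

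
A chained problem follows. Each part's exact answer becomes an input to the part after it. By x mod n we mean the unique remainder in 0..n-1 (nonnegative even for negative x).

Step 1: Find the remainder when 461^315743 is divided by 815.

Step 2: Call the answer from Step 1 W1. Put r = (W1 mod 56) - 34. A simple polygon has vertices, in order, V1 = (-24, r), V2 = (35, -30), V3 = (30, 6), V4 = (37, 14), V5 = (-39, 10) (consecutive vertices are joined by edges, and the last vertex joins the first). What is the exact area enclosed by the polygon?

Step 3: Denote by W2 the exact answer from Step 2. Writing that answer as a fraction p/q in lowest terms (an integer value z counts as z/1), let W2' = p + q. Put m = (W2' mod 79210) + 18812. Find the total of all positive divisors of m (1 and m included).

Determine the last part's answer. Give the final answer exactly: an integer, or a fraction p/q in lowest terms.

Step 1: squarings mod 815: 461^1=461, 461^2=621, 461^4=146, 461^8=126, 461^16=391, 461^32=476, 461^64=6, 461^128=36, 461^256=481, 461^512=716, 461^1024=21, 461^2048=441, 461^4096=511, 461^8192=321, 461^16384=351, 461^32768=136, 461^65536=566, 461^131072=61, 461^262144=461; 461^315743 = 461^1 * 461^2 * 461^4 * 461^8 * 461^16 * 461^64 * 461^256 * 461^4096 * 461^16384 * 461^32768 * 461^262144 = 476 (mod 815); answer 476
Step 2: W1 = 476; r = -6; cross terms: (-24*-30 - 35*-6)=930, (35*6 - 30*-30)=1110, (30*14 - 37*6)=198, (37*10 - -39*14)=916, (-39*-6 - -24*10)=474; twice the area = |3628| = 3628; area = 1814; answer 1814
Step 3: W2 = 1814; threaded value p + q = 1815; m = 20627; 20627 is prime, so its only divisors are 1 and 20627; sigma = 1 + 20627 = 20628; answer 20628

20628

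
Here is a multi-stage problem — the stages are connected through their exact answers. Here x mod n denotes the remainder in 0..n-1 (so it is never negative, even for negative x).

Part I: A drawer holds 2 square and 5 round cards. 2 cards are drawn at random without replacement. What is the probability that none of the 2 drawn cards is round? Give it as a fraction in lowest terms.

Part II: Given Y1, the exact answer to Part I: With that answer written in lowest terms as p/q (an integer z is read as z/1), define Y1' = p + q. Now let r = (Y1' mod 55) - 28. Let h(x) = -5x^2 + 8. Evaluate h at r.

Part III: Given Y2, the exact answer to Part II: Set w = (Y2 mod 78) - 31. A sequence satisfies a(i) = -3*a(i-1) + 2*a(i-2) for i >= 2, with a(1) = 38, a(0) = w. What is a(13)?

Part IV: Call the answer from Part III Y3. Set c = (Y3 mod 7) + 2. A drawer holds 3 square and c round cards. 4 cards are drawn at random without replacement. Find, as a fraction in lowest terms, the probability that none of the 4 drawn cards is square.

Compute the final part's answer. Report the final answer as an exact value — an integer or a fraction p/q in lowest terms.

1/6

Part I: total draws C(7,2) = 21; favorable C(2,2) = 1; P = 1/21; answer 1/21
Part II: Y1 = 1/21; threaded value p + q = 22; r = -6; -5*(-6)^2 + 8 = (-180) + (8) = -172; answer -172
Part III: Y2 = -172; w = 31; a(2) = -3*(38) + 2*(31) = -52; iterating: a(2)=-52, a(3)=232, a(4)=-800, a(5)=2864, a(6)=-10192, a(7)=36304, a(8)=-129296, a(9)=460496, a(10)=-1640080, a(11)=5841232, a(12)=-20803856, a(13)=74094032; answer 74094032
Part IV: Y3 = 74094032; c = 7; total draws C(10,4) = 210; favorable C(7,4) = 35; P = 1/6; answer 1/6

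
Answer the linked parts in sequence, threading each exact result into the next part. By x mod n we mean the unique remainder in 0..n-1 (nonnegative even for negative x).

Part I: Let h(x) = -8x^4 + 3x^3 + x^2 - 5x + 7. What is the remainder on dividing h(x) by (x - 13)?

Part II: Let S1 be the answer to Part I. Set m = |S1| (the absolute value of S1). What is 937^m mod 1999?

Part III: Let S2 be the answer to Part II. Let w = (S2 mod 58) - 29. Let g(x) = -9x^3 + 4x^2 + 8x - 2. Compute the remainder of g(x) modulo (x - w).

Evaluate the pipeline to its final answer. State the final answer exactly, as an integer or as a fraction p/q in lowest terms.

Part I: remainder = value at the root: -8*(13)^4 + 3*(13)^3 + 1*(13)^2 - 5*(13)^1 + 7 = (-228488) + (6591) + (169) + (-65) + (7) = -221786; answer -221786
Part II: S1 = -221786; m = 221786; squarings mod 1999: 937^1=937, 937^2=408, 937^4=547, 937^8=1358, 937^16=1086, 937^32=1985, 937^64=196, 937^128=435, 937^256=1319, 937^512=631, 937^1024=360, 937^2048=1664, 937^4096=281, 937^8192=1000, 937^16384=500, 937^32768=125, 937^65536=1632, 937^131072=756; 937^221786 = 937^2 * 937^8 * 937^16 * 937^64 * 937^512 * 937^8192 * 937^16384 * 937^65536 * 937^131072 = 1358 (mod 1999); answer 1358
Part III: S2 = 1358; w = -5; remainder = value at the root: -9*(-5)^3 + 4*(-5)^2 + 8*(-5)^1 - 2 = (1125) + (100) + (-40) + (-2) = 1183; answer 1183

1183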